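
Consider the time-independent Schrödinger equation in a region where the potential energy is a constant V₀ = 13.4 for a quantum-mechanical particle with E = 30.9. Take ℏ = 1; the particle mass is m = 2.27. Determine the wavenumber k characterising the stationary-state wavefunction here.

With E > V₀ the solution is oscillatory, ψ ∝ e^{±ikx} with k = √(2m(E − V₀))/ℏ.
k = √(2 × 2.27 × 17.5) = 8.913.

k = 8.91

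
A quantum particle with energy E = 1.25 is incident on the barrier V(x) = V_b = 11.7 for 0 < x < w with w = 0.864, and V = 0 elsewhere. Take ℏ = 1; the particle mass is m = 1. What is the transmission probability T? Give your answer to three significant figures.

T = 0.000566

Since E < V_b the interior solution is evanescent with decay constant κ = √(2m(V_b − E))/ℏ = 4.572.
κw = 3.950, sinh(κw) = 25.96.
Matching ψ, ψ′ at both faces gives T = [1 + V_b² sinh²(κw) / (4E(V_b − E))]⁻¹ = 1/1766 = 0.000566.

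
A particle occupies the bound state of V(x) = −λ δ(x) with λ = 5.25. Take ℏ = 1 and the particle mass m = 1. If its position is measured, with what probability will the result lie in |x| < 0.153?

P = 0.799

The normalised bound state is ψ = √κ e^{−κ|x|} with κ = mλ/ℏ² = 5.250.
P(|x| < d) = ∫_{−d}^{d} κ e^{−2κ|x|} dx = 1 − e^{−2κd} = 1 − e^{−1.607} = 0.7994.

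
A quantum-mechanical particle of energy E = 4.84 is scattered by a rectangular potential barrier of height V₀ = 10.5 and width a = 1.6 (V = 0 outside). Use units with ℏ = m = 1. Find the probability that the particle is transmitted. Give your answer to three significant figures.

E < V₀: inside the barrier ψ ∝ e^{±κx} with κ = √(2m(V₀ − E))/ℏ = 3.365.
κa = 5.383, sinh(κa) = 108.9.
Matching ψ, ψ′ at both faces gives T = [1 + V₀² sinh²(κa) / (4E(V₀ − E))]⁻¹ = 1/11920 = 0.0000839.

T = 0.0000839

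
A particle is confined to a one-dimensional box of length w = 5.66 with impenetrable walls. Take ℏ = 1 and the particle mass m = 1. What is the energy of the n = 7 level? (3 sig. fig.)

E = 7.55

Requiring ψ(0) = ψ(w) = 0 quantises k = nπ/w, hence E_n = ℏ²k²/2m = n²π²ℏ²/(2mw²).
E_7 = 7² × π² / (2 × 1 × 5.66²) = 7.548.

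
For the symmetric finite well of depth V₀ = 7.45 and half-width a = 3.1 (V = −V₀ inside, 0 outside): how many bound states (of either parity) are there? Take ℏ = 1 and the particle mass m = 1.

N = 8

The dimensionless depth is z₀ = a√(2mV₀)/ℏ = 3.1 × √(14.90) = 11.97.
A new bound state (alternating even/odd) appears each time z₀ passes a multiple of π/2, so N = ⌊2z₀/π⌋ + 1 = ⌊7.618⌋ + 1 = 8.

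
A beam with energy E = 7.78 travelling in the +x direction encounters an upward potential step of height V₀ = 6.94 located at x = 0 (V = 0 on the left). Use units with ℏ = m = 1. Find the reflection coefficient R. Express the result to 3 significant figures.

R = 0.255

On each side the TISE gives plane waves with k = √(2m(E − V))/ℏ: k₁ = √(2·1·7.78) = 3.945, k₂ = √(2·1·0.84) = 1.296.
Continuity of ψ and ψ′ at the step yields the reflection amplitude r = (k₁ − k₂)/(k₁ + k₂) = 0.5054; thus R = |r|² = 0.2554, T = 0.7446.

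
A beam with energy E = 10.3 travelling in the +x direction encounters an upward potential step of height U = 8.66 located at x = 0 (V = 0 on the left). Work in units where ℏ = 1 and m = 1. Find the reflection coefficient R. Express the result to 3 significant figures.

R = 0.185

On each side the TISE gives plane waves with k = √(2m(E − V))/ℏ: k₁ = √(2·1·10.3) = 4.539, k₂ = √(2·1·1.64) = 1.811.
Matching ψ and ψ′ at x = 0 gives r = (k₁ − k₂)/(k₁ + k₂), so R = r² = 0.1845 and T = 1 − R = 0.8155.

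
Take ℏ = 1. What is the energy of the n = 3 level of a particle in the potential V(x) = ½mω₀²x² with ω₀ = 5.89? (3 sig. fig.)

The oscillator eigenvalues are E_n = ℏω₀(n + ½), so E_3 = 5.89 × 3.5 = 20.62.

E = 20.6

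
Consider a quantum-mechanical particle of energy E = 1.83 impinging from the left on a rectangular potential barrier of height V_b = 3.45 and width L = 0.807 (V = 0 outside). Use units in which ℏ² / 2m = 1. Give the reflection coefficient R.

R = 0.598

Since E < V_b the interior solution is evanescent with decay constant κ = √(2m(V_b − E))/ℏ = 1.273.
κL = 1.027, sinh(κL) = 1.218.
The exact tunnelling result is T⁻¹ = 1 + V_b² sinh²(κL) / [4E(V_b − E)] = 2.488, so T = 0.402.
R = 1 − T = 0.598.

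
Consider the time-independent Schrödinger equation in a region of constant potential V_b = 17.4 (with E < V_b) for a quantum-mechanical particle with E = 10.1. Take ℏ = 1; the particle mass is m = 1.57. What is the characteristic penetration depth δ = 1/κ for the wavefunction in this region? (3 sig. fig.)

δ = 0.209

Since E < V_b the TISE in this region is ψ'' = κ²ψ with κ = √(2m(V_b − E))/ℏ.
κ = √(2 × 1.57 × 7.3) = 4.788. The penetration depth is δ = 1/κ = 0.209.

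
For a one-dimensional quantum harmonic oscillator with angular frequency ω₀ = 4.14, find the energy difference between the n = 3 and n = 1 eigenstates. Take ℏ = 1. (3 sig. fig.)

E_n = ℏω₀(n + ½), so ΔE = (3 − 1) ℏω₀ = 2 × 4.14 = 8.280.

ΔE = 8.28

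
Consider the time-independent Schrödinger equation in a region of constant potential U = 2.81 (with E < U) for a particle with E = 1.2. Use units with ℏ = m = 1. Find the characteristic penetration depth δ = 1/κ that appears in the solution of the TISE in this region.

Since E < U the TISE in this region is ψ'' = κ²ψ with κ = √(2m(U − E))/ℏ.
κ = √(2 × 1 × 1.61) = 1.794. The penetration depth is δ = 1/κ = 0.557.

δ = 0.557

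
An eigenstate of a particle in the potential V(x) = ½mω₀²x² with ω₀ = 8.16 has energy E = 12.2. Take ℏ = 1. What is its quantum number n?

n = 1

Invert E_n = (n + ½)ℏω₀: n = E/ℏω₀ − ½ = 0.995, so n = 1.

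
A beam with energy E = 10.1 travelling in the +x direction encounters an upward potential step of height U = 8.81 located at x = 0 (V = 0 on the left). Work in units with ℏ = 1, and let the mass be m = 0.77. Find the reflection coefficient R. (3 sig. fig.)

R = 0.224

On each side the TISE gives plane waves with k = √(2m(E − V))/ℏ: k₁ = √(2·0.77·10.1) = 3.944, k₂ = √(2·0.77·1.29) = 1.409.
Continuity of ψ and ψ′ at the step yields the reflection amplitude r = (k₁ − k₂)/(k₁ + k₂) = 0.4734; thus R = |r|² = 0.2241, T = 0.7759.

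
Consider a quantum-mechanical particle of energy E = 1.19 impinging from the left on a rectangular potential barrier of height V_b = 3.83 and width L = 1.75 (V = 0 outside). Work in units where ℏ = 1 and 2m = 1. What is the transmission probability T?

T = 0.0116

E < V_b: inside the barrier ψ ∝ e^{±κx} with κ = √(2m(V_b − E))/ℏ = 1.625.
κL = 2.843, sinh(κL) = 8.558.
Matching ψ, ψ′ at both faces gives T = [1 + V_b² sinh²(κL) / (4E(V_b − E))]⁻¹ = 1/86.49 = 0.0116.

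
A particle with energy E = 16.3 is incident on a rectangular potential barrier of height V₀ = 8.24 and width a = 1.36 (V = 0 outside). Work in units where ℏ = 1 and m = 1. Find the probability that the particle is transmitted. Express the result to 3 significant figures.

Above the barrier the interior wavenumber is k₂ = √(2m(E − V₀))/ℏ = 4.015, giving phase k₂a = 5.460.
Matching at both interfaces gives T⁻¹ = 1 + V₀² sin²(k₂a) / [4E(E − V₀)] = 1.069, hence T = 0.935.

T = 0.935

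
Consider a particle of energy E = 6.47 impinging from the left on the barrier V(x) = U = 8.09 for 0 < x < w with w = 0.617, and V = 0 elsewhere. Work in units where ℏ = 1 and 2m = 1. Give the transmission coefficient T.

Since E < U the interior solution is evanescent with decay constant κ = √(2m(U − E))/ℏ = 1.273.
κw = 0.7853, sinh(κw) = 0.8686.
Matching ψ, ψ′ at both faces gives T = [1 + U² sinh²(κw) / (4E(U − E))]⁻¹ = 1/2.178 = 0.459.

T = 0.459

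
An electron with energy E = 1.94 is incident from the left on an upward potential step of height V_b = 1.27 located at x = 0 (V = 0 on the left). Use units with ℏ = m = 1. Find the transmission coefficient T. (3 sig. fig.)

The wavenumbers are k₁ = √(2mE)/ℏ = 1.970 on the left and k₂ = √(2m(E − V_b))/ℏ = 1.158 on the right.
Matching ψ and ψ′ at x = 0 gives r = (k₁ − k₂)/(k₁ + k₂), so R = r² = 0.06745 and T = 1 − R = 0.9326.

T = 0.933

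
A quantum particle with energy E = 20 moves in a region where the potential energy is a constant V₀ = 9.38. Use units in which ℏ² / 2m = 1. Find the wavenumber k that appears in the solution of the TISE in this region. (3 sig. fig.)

With E > V₀ the solution is oscillatory, ψ ∝ e^{±ikx} with k = √(2m(E − V₀))/ℏ.
k = √(2 × 0.5 × 10.62) = 3.259.

k = 3.26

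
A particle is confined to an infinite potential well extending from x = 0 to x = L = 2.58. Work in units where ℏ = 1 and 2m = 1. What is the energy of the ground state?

E = 1.48

Requiring ψ(0) = ψ(L) = 0 quantises k = nπ/L, hence E_n = ℏ²k²/2m = n²π²ℏ²/(2mL²).
E_1 = 1² × π² / (2 × 0.5 × 2.58²) = 1.483.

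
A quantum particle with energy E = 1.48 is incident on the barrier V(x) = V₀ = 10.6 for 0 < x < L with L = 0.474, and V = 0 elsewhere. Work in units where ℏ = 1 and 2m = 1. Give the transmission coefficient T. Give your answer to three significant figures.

E < V₀: inside the barrier ψ ∝ e^{±κx} with κ = √(2m(V₀ − E))/ℏ = 3.020.
κL = 1.431, sinh(κL) = 1.973.
Matching ψ, ψ′ at both faces gives T = [1 + V₀² sinh²(κL) / (4E(V₀ − E))]⁻¹ = 1/9.100 = 0.110.

T = 0.110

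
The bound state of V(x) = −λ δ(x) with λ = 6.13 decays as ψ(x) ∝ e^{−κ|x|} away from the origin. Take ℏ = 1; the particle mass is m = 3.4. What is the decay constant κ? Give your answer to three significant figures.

κ = 20.8

Integrating the TISE across x = 0 gives the cusp condition ψ'(0⁺) − ψ'(0⁻) = −(2mλ/ℏ²)ψ(0).
With ψ ∝ e^{−κ|x|} this yields −2κ = −2mλ/ℏ², so κ = mλ/ℏ² = 20.84.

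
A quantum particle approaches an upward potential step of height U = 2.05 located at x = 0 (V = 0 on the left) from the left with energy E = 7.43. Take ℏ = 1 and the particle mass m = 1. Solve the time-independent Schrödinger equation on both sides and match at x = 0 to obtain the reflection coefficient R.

On each side the TISE gives plane waves with k = √(2m(E − V))/ℏ: k₁ = √(2·1·7.43) = 3.855, k₂ = √(2·1·5.38) = 3.280.
Continuity of ψ and ψ′ at the step yields the reflection amplitude r = (k₁ − k₂)/(k₁ + k₂) = 0.08053; thus R = |r|² = 0.006486, T = 0.9935.

R = 0.00649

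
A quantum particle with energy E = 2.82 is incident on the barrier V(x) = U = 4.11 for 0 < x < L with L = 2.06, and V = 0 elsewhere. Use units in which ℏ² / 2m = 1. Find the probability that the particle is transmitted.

T = 0.0316

Since E < U the interior solution is evanescent with decay constant κ = √(2m(U − E))/ℏ = 1.136.
κL = 2.340, sinh(κL) = 5.141.
Matching ψ, ψ′ at both faces gives T = [1 + U² sinh²(κL) / (4E(U − E))]⁻¹ = 1/31.68 = 0.0316.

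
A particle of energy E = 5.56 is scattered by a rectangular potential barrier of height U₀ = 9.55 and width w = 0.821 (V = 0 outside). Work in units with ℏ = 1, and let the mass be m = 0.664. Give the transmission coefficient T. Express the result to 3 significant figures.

T = 0.0851

Since E < U₀ the interior solution is evanescent with decay constant κ = √(2m(U₀ − E))/ℏ = 2.302.
κw = 1.890, sinh(κw) = 3.234.
Matching ψ, ψ′ at both faces gives T = [1 + U₀² sinh²(κw) / (4E(U₀ − E))]⁻¹ = 1/11.75 = 0.0851.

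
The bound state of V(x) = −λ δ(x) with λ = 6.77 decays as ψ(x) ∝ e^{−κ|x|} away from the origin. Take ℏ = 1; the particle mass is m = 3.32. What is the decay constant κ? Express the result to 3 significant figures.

κ = 22.5

Integrating the TISE across x = 0 gives the cusp condition ψ'(0⁺) − ψ'(0⁻) = −(2mλ/ℏ²)ψ(0).
With ψ ∝ e^{−κ|x|} this yields −2κ = −2mλ/ℏ², so κ = mλ/ℏ² = 22.48.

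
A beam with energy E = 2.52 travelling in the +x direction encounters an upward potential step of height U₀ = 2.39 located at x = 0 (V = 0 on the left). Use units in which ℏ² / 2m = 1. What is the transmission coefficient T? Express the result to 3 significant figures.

T = 0.603

The wavenumbers are k₁ = √(2mE)/ℏ = 1.587 on the left and k₂ = √(2m(E − U₀))/ℏ = 0.3606 on the right.
Continuity of ψ and ψ′ at the step yields the reflection amplitude r = (k₁ − k₂)/(k₁ + k₂) = 0.6298; thus R = |r|² = 0.3967, T = 0.6033.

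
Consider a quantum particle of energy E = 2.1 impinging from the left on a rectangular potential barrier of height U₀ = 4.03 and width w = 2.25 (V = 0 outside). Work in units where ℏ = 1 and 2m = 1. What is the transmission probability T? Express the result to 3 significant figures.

T = 0.00767

E < U₀: inside the barrier ψ ∝ e^{±κx} with κ = √(2m(U₀ − E))/ℏ = 1.389.
κw = 3.126, sinh(κw) = 11.37.
Matching ψ, ψ′ at both faces gives T = [1 + U₀² sinh²(κw) / (4E(U₀ − E))]⁻¹ = 1/130.4 = 0.00767.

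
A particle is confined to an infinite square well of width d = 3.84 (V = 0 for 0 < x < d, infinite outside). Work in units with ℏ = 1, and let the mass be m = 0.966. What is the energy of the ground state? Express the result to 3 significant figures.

E = 0.346

Requiring ψ(0) = ψ(d) = 0 quantises k = nπ/d, hence E_n = ℏ²k²/2m = n²π²ℏ²/(2md²).
E_1 = 1² × π² / (2 × 0.966 × 3.84²) = 0.3464.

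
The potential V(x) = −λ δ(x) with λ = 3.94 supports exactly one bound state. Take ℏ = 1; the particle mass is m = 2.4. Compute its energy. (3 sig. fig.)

E = -18.6

The bound state is ψ(x) = √κ e^{−κ|x|}. The derivative jump ψ'(0⁺) − ψ'(0⁻) = −(2mλ/ℏ²)ψ(0) fixes κ = mλ/ℏ² = 9.456.
Then E = −ℏ²κ²/(2m) = −mλ²/(2ℏ²) = -18.63.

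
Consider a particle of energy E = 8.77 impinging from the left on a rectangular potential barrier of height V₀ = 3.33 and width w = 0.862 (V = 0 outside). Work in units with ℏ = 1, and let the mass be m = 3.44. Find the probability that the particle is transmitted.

T = 0.960

E > V₀: inside the barrier k₂ = √(2m(E − V₀))/ℏ = 6.118, k₂w = 5.274.
Matching at both interfaces gives T⁻¹ = 1 + V₀² sin²(k₂w) / [4E(E − V₀)] = 1.042, hence T = 0.960.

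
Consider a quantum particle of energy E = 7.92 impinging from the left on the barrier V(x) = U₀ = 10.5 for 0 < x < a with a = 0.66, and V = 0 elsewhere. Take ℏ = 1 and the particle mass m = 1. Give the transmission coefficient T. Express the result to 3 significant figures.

T = 0.141

E < U₀: inside the barrier ψ ∝ e^{±κx} with κ = √(2m(U₀ − E))/ℏ = 2.272.
κa = 1.499, sinh(κa) = 2.127.
Matching ψ, ψ′ at both faces gives T = [1 + U₀² sinh²(κa) / (4E(U₀ − E))]⁻¹ = 1/7.105 = 0.141.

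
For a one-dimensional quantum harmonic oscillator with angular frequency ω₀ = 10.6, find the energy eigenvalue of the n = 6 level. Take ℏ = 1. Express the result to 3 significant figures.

The oscillator eigenvalues are E_n = ℏω₀(n + ½), so E_6 = 10.6 × 6.5 = 68.90.

E = 68.9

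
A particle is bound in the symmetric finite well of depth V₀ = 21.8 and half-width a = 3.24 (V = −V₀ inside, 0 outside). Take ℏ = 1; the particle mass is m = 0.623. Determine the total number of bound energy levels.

Define the well-strength parameter z₀ = (a/ℏ)√(2mV₀) = 3.24 × √(2·0.623·21.8) = 16.89.
A new bound state (alternating even/odd) appears each time z₀ passes a multiple of π/2, so N = ⌊2z₀/π⌋ + 1 = ⌊10.75⌋ + 1 = 11.

N = 11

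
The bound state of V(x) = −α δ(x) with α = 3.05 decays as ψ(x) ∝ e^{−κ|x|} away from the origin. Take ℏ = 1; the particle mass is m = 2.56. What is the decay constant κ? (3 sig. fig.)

κ = 7.81

Integrating the TISE across x = 0 gives the cusp condition ψ'(0⁺) − ψ'(0⁻) = −(2mα/ℏ²)ψ(0).
With ψ ∝ e^{−κ|x|} this yields −2κ = −2mα/ℏ², so κ = mα/ℏ² = 7.808.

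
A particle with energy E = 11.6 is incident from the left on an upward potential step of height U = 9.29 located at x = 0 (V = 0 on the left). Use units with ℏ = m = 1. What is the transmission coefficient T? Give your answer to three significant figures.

T = 0.853

On each side the TISE gives plane waves with k = √(2m(E − V))/ℏ: k₁ = √(2·1·11.6) = 4.817, k₂ = √(2·1·2.31) = 2.149.
Matching ψ and ψ′ at x = 0 gives r = (k₁ − k₂)/(k₁ + k₂), so R = r² = 0.1466 and T = 1 − R = 0.8534.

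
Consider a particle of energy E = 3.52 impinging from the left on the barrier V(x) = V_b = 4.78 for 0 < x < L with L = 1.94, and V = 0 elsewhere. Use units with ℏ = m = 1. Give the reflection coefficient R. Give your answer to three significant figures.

Since E < V_b the interior solution is evanescent with decay constant κ = √(2m(V_b − E))/ℏ = 1.587.
κL = 3.080, sinh(κL) = 10.85.
The exact tunnelling result is T⁻¹ = 1 + V_b² sinh²(κL) / [4E(V_b − E)] = 152.7, so T = 0.00655.
R = 1 − T = 0.993.

R = 0.993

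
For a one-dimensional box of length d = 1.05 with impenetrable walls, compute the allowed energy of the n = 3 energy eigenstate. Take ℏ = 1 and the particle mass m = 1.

E = 40.3

The infinite-well eigenfunctions ψ_n = √(2/d) sin(nπx/d) vanish at both walls, giving E_n = n²π²ℏ²/(2md²).
E_3 = 3² × π² / (2 × 1 × 1.05²) = 40.28.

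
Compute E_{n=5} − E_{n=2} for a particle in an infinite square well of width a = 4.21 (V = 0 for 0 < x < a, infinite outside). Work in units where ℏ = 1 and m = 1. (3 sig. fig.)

ΔE = 5.85

E_n = n²π²ℏ²/(2ma²), so ΔE = (5² − 2²) π²ℏ²/(2ma²).
ΔE = 21 × π² / (2 × 1 × 4.21²) = 5.847.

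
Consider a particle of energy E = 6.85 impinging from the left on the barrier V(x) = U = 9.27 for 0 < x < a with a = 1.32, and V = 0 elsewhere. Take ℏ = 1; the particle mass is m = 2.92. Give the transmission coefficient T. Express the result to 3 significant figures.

T = 0.000151

Since E < U the interior solution is evanescent with decay constant κ = √(2m(U − E))/ℏ = 3.759.
κa = 4.962, sinh(κa) = 71.46.
The exact tunnelling result is T⁻¹ = 1 + U² sinh²(κa) / [4E(U − E)] = 6619, so T = 0.000151.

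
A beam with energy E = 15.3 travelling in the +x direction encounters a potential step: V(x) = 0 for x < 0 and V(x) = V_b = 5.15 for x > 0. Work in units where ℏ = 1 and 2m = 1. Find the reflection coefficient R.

On each side the TISE gives plane waves with k = √(2m(E − V))/ℏ: k₁ = √(2·½·15.3) = 3.912, k₂ = √(2·½·10.15) = 3.186.
Continuity of ψ and ψ′ at the step yields the reflection amplitude r = (k₁ − k₂)/(k₁ + k₂) = 0.1022; thus R = |r|² = 0.01045, T = 0.9895.

R = 0.0105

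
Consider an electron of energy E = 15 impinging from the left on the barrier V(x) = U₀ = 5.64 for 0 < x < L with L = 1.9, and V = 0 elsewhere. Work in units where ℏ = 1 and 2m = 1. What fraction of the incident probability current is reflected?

R = 0.0115

Above the barrier the interior wavenumber is k₂ = √(2m(E − U₀))/ℏ = 3.059, giving phase k₂L = 5.813.
Matching at both interfaces gives T⁻¹ = 1 + U₀² sin²(k₂L) / [4E(E − U₀)] = 1.012, hence T = 0.989.
R = 1 − T = 0.0115.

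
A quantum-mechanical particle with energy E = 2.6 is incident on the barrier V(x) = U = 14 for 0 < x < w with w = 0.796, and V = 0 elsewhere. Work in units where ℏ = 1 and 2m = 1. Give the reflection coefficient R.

R = 0.989

Since E < U the interior solution is evanescent with decay constant κ = √(2m(U − E))/ℏ = 3.376.
κw = 2.688, sinh(κw) = 7.314.
The exact tunnelling result is T⁻¹ = 1 + U² sinh²(κw) / [4E(U − E)] = 89.44, so T = 0.0112.
R = 1 − T = 0.989.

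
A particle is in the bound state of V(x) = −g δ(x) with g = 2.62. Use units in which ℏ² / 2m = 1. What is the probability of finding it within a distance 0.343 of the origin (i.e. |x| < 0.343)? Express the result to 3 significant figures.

The normalised bound state is ψ = √κ e^{−κ|x|} with κ = mg/ℏ² = 1.310.
P(|x| < d) = ∫_{−d}^{d} κ e^{−2κ|x|} dx = 1 − e^{−2κd} = 1 − e^{−0.8987} = 0.5929.

P = 0.593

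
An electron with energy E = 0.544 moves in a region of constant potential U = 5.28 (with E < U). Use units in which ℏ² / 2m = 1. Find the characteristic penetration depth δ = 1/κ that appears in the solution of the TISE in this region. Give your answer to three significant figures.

Since E < U the TISE in this region is ψ'' = κ²ψ with κ = √(2m(U − E))/ℏ.
κ = √(2 × 0.5 × 4.736) = 2.176. The penetration depth is δ = 1/κ = 0.460.

δ = 0.460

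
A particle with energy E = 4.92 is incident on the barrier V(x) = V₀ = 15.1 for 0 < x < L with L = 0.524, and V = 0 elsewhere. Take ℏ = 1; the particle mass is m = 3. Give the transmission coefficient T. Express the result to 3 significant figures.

T = 0.000974

E < V₀: inside the barrier ψ ∝ e^{±κx} with κ = √(2m(V₀ − E))/ℏ = 7.815.
κL = 4.095, sinh(κL) = 30.02.
The exact tunnelling result is T⁻¹ = 1 + V₀² sinh²(κL) / [4E(V₀ − E)] = 1027, so T = 0.000974.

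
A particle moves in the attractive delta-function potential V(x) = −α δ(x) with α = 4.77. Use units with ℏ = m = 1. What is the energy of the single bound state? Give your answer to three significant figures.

For x ≠ 0 the bound state is ψ ∝ e^{−κ|x|}; integrating the TISE across the delta gives the cusp condition 2κ = 2mα/ℏ², so κ = 4.770.
Then E = −ℏ²κ²/(2m) = −mα²/(2ℏ²) = -11.38.

E = -11.4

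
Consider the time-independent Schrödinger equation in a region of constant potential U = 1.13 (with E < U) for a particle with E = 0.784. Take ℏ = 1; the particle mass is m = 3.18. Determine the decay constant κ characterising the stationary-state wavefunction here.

Since E < U the TISE in this region is ψ'' = κ²ψ with κ = √(2m(U − E))/ℏ.
κ = √(2 × 3.18 × 0.346) = 1.483.

κ = 1.48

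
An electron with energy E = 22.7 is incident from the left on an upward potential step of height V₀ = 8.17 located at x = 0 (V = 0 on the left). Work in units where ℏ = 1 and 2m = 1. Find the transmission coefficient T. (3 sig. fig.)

The wavenumbers are k₁ = √(2mE)/ℏ = 4.764 on the left and k₂ = √(2m(E − V₀))/ℏ = 3.812 on the right.
Matching ψ and ψ′ at x = 0 gives r = (k₁ − k₂)/(k₁ + k₂), so R = r² = 0.01234 and T = 1 − R = 0.9877.

T = 0.988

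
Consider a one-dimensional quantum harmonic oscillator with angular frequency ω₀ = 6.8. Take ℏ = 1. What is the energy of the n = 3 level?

Using E_n = (n + ½)ℏω₀: E_3 = 3.5 × 6.8 = 23.80.

E = 23.8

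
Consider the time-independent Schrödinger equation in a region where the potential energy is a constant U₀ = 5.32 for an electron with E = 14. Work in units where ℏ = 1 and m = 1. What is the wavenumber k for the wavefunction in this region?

With E > U₀ the solution is oscillatory, ψ ∝ e^{±ikx} with k = √(2m(E − U₀))/ℏ.
k = √(2 × 1 × 8.68) = 4.167.

k = 4.17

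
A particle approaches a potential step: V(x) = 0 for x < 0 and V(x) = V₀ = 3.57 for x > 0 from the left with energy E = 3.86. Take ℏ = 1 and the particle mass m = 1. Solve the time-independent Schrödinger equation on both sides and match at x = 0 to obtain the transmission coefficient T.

T = 0.675

The wavenumbers are k₁ = √(2mE)/ℏ = 2.778 on the left and k₂ = √(2m(E − V₀))/ℏ = 0.7616 on the right.
Matching ψ and ψ′ at x = 0 gives r = (k₁ − k₂)/(k₁ + k₂), so R = r² = 0.3246 and T = 1 − R = 0.6754.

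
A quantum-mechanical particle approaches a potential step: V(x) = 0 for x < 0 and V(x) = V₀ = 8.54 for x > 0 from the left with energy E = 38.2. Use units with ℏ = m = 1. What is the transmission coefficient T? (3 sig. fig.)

On each side the TISE gives plane waves with k = √(2m(E − V))/ℏ: k₁ = √(2·1·38.2) = 8.741, k₂ = √(2·1·29.66) = 7.702.
Continuity of ψ and ψ′ at the step yields the reflection amplitude r = (k₁ − k₂)/(k₁ + k₂) = 0.06317; thus R = |r|² = 0.003991, T = 0.9960.

T = 0.996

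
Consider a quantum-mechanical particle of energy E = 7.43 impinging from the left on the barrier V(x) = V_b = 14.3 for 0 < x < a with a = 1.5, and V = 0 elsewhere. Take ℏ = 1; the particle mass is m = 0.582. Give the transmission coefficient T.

T = 0.000826

Since E < V_b the interior solution is evanescent with decay constant κ = √(2m(V_b − E))/ℏ = 2.828.
κa = 4.242, sinh(κa) = 34.76.
Matching ψ, ψ′ at both faces gives T = [1 + V_b² sinh²(κa) / (4E(V_b − E))]⁻¹ = 1/1211 = 0.000826.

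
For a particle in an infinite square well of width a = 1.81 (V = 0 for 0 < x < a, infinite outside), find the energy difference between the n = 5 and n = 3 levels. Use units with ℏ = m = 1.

ΔE = 24.1

E_n = n²π²ℏ²/(2ma²), so ΔE = (5² − 3²) π²ℏ²/(2ma²).
ΔE = 16 × π² / (2 × 1 × 1.81²) = 24.10.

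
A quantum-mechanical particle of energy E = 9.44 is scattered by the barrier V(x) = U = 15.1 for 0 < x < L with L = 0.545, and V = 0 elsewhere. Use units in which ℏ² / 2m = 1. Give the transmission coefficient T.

E < U: inside the barrier ψ ∝ e^{±κx} with κ = √(2m(U − E))/ℏ = 2.379.
κL = 1.297, sinh(κL) = 1.692.
The exact tunnelling result is T⁻¹ = 1 + U² sinh²(κL) / [4E(U − E)] = 4.053, so T = 0.247.

T = 0.247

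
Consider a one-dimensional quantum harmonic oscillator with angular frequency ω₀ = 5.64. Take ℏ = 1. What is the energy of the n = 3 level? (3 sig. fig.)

E = 19.7

The oscillator eigenvalues are E_n = ℏω₀(n + ½), so E_3 = 5.64 × 3.5 = 19.74.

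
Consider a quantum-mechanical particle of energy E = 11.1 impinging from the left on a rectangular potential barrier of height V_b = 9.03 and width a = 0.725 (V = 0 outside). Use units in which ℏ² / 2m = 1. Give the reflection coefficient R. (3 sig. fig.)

Above the barrier the interior wavenumber is k₂ = √(2m(E − V_b))/ℏ = 1.439, giving phase k₂a = 1.043.
Matching at both interfaces gives T⁻¹ = 1 + V_b² sin²(k₂a) / [4E(E − V_b)] = 1.662, hence T = 0.602.
R = 1 − T = 0.398.

R = 0.398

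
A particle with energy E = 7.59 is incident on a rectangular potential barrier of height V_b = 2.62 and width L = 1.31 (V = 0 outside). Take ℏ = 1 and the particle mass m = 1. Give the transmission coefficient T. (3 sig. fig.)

Above the barrier the interior wavenumber is k₂ = √(2m(E − V_b))/ℏ = 3.153, giving phase k₂L = 4.130.
Matching at both interfaces gives T⁻¹ = 1 + V_b² sin²(k₂L) / [4E(E − V_b)] = 1.032, hence T = 0.969.

T = 0.969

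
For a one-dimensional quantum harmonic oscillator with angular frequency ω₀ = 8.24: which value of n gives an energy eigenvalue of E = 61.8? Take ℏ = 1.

Invert E_n = (n + ½)ℏω₀: n = E/ℏω₀ − ½ = 7.000, so n = 7.

n = 7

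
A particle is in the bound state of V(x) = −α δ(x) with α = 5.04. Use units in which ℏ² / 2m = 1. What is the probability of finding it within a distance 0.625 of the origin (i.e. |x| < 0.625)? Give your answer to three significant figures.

The normalised bound state is ψ = √κ e^{−κ|x|} with κ = mα/ℏ² = 2.520.
P(|x| < d) = ∫_{−d}^{d} κ e^{−2κ|x|} dx = 1 − e^{−2κd} = 1 − e^{−3.150} = 0.9571.

P = 0.957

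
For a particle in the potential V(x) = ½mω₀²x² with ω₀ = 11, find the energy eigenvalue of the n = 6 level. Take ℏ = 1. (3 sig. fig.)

E = 71.5

Using E_n = (n + ½)ℏω₀: E_6 = 6.5 × 11 = 71.50.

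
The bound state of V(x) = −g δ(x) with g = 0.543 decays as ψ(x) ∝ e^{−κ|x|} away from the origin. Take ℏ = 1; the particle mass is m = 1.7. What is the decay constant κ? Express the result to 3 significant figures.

κ = 0.923

Integrate −(ℏ²/2m)ψ'' − gδ(x)ψ = Eψ from −ε to +ε: the ψ'' term gives ψ'(0⁺) − ψ'(0⁻) and the δ term gives −(2mg/ℏ²)ψ(0).
With ψ ∝ e^{−κ|x|} this yields −2κ = −2mg/ℏ², so κ = mg/ℏ² = 0.9231.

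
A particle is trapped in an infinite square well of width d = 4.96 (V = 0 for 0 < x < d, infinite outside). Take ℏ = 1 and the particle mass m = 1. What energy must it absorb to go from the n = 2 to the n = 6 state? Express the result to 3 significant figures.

E_n = n²π²ℏ²/(2md²), so ΔE = (6² − 2²) π²ℏ²/(2md²).
ΔE = 32 × π² / (2 × 1 × 4.96²) = 6.419.

ΔE = 6.42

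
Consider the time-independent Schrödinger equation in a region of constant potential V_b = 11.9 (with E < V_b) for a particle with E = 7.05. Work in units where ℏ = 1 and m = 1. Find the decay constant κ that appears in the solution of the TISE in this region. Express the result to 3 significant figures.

Since E < V_b the TISE in this region is ψ'' = κ²ψ with κ = √(2m(V_b − E))/ℏ.
κ = √(2 × 1 × 4.85) = 3.114.

κ = 3.11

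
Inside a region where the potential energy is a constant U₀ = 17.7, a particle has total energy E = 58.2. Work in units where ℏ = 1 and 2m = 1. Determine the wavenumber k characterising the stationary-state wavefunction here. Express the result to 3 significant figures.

With E > U₀ the solution is oscillatory, ψ ∝ e^{±ikx} with k = √(2m(E − U₀))/ℏ.
k = √(2 × 0.5 × 40.5) = 6.364.

k = 6.36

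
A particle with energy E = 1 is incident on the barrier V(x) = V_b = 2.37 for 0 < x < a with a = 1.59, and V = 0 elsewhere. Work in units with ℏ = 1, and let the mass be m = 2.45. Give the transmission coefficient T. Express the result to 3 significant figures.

Since E < V_b the interior solution is evanescent with decay constant κ = √(2m(V_b − E))/ℏ = 2.591.
κa = 4.120, sinh(κa) = 30.76.
Matching ψ, ψ′ at both faces gives T = [1 + V_b² sinh²(κa) / (4E(V_b − E))]⁻¹ = 1/970.8 = 0.00103.

T = 0.00103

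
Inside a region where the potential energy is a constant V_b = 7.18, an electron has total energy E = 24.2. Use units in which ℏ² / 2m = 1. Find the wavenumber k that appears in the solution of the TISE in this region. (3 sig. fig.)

With E > V_b the solution is oscillatory, ψ ∝ e^{±ikx} with k = √(2m(E − V_b))/ℏ.
k = √(2 × 0.5 × 17.02) = 4.126.

k = 4.13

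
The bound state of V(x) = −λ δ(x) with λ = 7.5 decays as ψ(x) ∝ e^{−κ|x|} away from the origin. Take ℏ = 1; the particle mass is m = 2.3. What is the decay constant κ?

κ = 17.3

Integrate −(ℏ²/2m)ψ'' − λδ(x)ψ = Eψ from −ε to +ε: the ψ'' term gives ψ'(0⁺) − ψ'(0⁻) and the δ term gives −(2mλ/ℏ²)ψ(0).
With ψ ∝ e^{−κ|x|} this yields −2κ = −2mλ/ℏ², so κ = mλ/ℏ² = 17.25.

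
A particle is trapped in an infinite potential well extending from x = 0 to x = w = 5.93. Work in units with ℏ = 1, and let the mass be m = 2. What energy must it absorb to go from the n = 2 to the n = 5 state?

E_n = n²π²ℏ²/(2mw²), so ΔE = (5² − 2²) π²ℏ²/(2mw²).
ΔE = 21 × π² / (2 × 2 × 5.93²) = 1.473.

ΔE = 1.47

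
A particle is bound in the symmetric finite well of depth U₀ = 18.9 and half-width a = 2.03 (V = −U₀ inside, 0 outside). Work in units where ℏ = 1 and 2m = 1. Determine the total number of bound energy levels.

N = 6

Define the well-strength parameter z₀ = (a/ℏ)√(2mU₀) = 2.03 × √(2·0.5·18.9) = 8.825.
The even/odd transcendental equations gain one root per π/2 in z₀, giving N = 1 + ⌊2z₀/π⌋ = 1 + ⌊5.618⌋ = 6.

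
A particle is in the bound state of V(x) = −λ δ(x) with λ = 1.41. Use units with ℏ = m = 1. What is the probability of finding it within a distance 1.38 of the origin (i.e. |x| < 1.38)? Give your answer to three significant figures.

The normalised bound state is ψ = √κ e^{−κ|x|} with κ = mλ/ℏ² = 1.410.
P(|x| < d) = ∫_{−d}^{d} κ e^{−2κ|x|} dx = 1 − e^{−2κd} = 1 − e^{−3.892} = 0.9796.

P = 0.980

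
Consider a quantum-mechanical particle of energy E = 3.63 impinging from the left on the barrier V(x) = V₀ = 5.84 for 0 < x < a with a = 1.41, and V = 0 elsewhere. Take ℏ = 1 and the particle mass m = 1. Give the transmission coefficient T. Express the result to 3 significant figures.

Since E < V₀ the interior solution is evanescent with decay constant κ = √(2m(V₀ − E))/ℏ = 2.102.
κa = 2.964, sinh(κa) = 9.665.
Matching ψ, ψ′ at both faces gives T = [1 + V₀² sinh²(κa) / (4E(V₀ − E))]⁻¹ = 1/100.3 = 0.00997.

T = 0.00997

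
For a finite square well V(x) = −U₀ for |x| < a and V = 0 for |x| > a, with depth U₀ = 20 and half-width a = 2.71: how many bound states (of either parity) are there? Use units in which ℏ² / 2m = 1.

Define the well-strength parameter z₀ = (a/ℏ)√(2mU₀) = 2.71 × √(2·0.5·20) = 12.12.
The even/odd transcendental equations gain one root per π/2 in z₀, giving N = 1 + ⌊2z₀/π⌋ = 1 + ⌊7.716⌋ = 8.

N = 8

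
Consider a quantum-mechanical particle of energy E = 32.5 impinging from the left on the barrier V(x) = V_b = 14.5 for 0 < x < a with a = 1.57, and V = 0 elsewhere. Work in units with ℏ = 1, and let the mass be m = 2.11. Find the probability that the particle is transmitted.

Above the barrier the interior wavenumber is k₂ = √(2m(E − V_b))/ℏ = 8.716, giving phase k₂a = 13.68.
Matching at both interfaces gives T⁻¹ = 1 + V_b² sin²(k₂a) / [4E(E − V_b)] = 1.073, hence T = 0.932.

T = 0.932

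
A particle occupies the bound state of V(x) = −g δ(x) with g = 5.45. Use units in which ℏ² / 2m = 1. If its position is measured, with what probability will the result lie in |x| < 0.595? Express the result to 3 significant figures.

P = 0.961

The normalised bound state is ψ = √κ e^{−κ|x|} with κ = mg/ℏ² = 2.725.
P(|x| < d) = ∫_{−d}^{d} κ e^{−2κ|x|} dx = 1 − e^{−2κd} = 1 − e^{−3.243} = 0.9609.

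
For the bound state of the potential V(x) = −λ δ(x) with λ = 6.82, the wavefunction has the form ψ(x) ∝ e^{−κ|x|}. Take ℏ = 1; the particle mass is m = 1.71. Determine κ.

κ = 11.7

Integrate −(ℏ²/2m)ψ'' − λδ(x)ψ = Eψ from −ε to +ε: the ψ'' term gives ψ'(0⁺) − ψ'(0⁻) and the δ term gives −(2mλ/ℏ²)ψ(0).
With ψ ∝ e^{−κ|x|} this yields −2κ = −2mλ/ℏ², so κ = mλ/ℏ² = 11.66.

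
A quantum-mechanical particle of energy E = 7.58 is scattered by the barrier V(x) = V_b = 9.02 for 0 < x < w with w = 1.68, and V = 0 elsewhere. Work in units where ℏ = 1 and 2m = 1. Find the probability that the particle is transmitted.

Since E < V_b the interior solution is evanescent with decay constant κ = √(2m(V_b − E))/ℏ = 1.200.
κw = 2.016, sinh(κw) = 3.688.
Matching ψ, ψ′ at both faces gives T = [1 + V_b² sinh²(κw) / (4E(V_b − E))]⁻¹ = 1/26.34 = 0.0380.

T = 0.0380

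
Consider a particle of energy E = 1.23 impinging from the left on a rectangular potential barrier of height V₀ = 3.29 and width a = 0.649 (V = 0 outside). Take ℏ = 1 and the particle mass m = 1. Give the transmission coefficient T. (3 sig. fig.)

T = 0.238

Since E < V₀ the interior solution is evanescent with decay constant κ = √(2m(V₀ − E))/ℏ = 2.030.
κa = 1.317, sinh(κa) = 1.733.
Matching ψ, ψ′ at both faces gives T = [1 + V₀² sinh²(κa) / (4E(V₀ − E))]⁻¹ = 1/4.207 = 0.238.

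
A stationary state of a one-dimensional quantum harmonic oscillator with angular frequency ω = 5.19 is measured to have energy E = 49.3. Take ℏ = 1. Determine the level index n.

n = 9

Invert E_n = (n + ½)ℏω: n = E/ℏω − ½ = 8.999, so n = 9.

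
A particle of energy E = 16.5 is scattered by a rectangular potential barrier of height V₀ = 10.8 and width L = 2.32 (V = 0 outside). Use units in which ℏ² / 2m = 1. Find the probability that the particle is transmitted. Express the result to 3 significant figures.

T = 0.875

E > V₀: inside the barrier k₂ = √(2m(E − V₀))/ℏ = 2.387, k₂L = 5.539.
T = [1 + V₀² sin²(k₂L) / (4E(E − V₀))]⁻¹ = 1/1.142 = 0.875.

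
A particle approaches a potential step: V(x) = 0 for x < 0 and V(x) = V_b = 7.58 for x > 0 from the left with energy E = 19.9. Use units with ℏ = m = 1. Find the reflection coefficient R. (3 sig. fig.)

On each side the TISE gives plane waves with k = √(2m(E − V))/ℏ: k₁ = √(2·1·19.9) = 6.309, k₂ = √(2·1·12.32) = 4.964.
Matching ψ and ψ′ at x = 0 gives r = (k₁ − k₂)/(k₁ + k₂), so R = r² = 0.01423 and T = 1 − R = 0.9858.

R = 0.0142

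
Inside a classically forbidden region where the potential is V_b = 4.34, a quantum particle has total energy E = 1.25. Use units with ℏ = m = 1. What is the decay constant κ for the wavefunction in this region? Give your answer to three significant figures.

Since E < V_b the TISE in this region is ψ'' = κ²ψ with κ = √(2m(V_b − E))/ℏ.
κ = √(2 × 1 × 3.09) = 2.486.

κ = 2.49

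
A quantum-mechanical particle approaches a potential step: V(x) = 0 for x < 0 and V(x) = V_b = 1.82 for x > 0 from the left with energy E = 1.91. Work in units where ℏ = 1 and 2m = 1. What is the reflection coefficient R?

The wavenumbers are k₁ = √(2mE)/ℏ = 1.382 on the left and k₂ = √(2m(E − V_b))/ℏ = 0.3000 on the right.
Matching ψ and ψ′ at x = 0 gives r = (k₁ − k₂)/(k₁ + k₂), so R = r² = 0.4138 and T = 1 − R = 0.5862.

R = 0.414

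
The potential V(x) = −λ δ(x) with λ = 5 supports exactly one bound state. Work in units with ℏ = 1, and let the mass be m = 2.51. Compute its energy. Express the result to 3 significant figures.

The bound state is ψ(x) = √κ e^{−κ|x|}. The derivative jump ψ'(0⁺) − ψ'(0⁻) = −(2mλ/ℏ²)ψ(0) fixes κ = mλ/ℏ² = 12.55.
Then E = −ℏ²κ²/(2m) = −mλ²/(2ℏ²) = -31.38.

E = -31.4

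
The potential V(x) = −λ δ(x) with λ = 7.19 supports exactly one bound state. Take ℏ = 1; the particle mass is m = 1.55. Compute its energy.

E = -40.1

The bound state is ψ(x) = √κ e^{−κ|x|}. The derivative jump ψ'(0⁺) − ψ'(0⁻) = −(2mλ/ℏ²)ψ(0) fixes κ = mλ/ℏ² = 11.14.
Then E = −ℏ²κ²/(2m) = −mλ²/(2ℏ²) = -40.06.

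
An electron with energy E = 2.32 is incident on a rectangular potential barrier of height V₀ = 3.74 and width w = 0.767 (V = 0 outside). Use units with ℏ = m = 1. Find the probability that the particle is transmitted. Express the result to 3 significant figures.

T = 0.249

E < V₀: inside the barrier ψ ∝ e^{±κx} with κ = √(2m(V₀ − E))/ℏ = 1.685.
κw = 1.293, sinh(κw) = 1.684.
The exact tunnelling result is T⁻¹ = 1 + V₀² sinh²(κw) / [4E(V₀ − E)] = 4.009, so T = 0.249.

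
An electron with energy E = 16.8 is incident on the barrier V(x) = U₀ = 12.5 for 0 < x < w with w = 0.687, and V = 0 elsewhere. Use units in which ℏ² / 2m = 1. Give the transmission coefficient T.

T = 0.654

E > U₀: inside the barrier k₂ = √(2m(E − U₀))/ℏ = 2.074, k₂w = 1.425.
T = [1 + U₀² sin²(k₂w) / (4E(E − U₀))]⁻¹ = 1/1.529 = 0.654.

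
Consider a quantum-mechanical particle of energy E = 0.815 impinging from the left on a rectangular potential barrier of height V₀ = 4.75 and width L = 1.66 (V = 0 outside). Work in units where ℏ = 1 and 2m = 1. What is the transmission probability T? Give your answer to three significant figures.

Since E < V₀ the interior solution is evanescent with decay constant κ = √(2m(V₀ − E))/ℏ = 1.984.
κL = 3.293, sinh(κL) = 13.44.
Matching ψ, ψ′ at both faces gives T = [1 + V₀² sinh²(κL) / (4E(V₀ − E))]⁻¹ = 1/318.8 = 0.00314.

T = 0.00314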